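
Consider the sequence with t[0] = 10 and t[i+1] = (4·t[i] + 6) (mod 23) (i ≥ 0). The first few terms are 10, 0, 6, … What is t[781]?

10

Listing terms: t[0] = 10; t[1] = 0; t[2] = 6; t[3] = 7; t[4] = 11; t[5] = 4; t[6] = 22; t[7] = 2; t[8] = 14; t[9] = 16; t[10] = 1; t[11] = 10.
Since t[11] = t[0] = 10, the sequence is periodic with period 11.
So t[781] = t[0 + ((781-0) mod 11)] = t[0] = 10.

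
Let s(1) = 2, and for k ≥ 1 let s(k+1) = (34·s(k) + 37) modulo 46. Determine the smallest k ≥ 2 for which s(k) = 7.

19

Listing terms: s(1) = 2,  s(2) = 13,  s(3) = 19,  s(4) = 39,  s(5) = 29,  s(6) = 11,  s(7) = 43,  s(8) = 27,  s(9) = 35,  s(10) = 31,  s(11) = 33,  s(12) = 9,  s(13) = 21,  s(14) = 15,  s(15) = 41,  s(16) = 5,  s(17) = 23,  s(18) = 37,  s(19) = 7,  s(20) = 45,  s(21) = 3,  s(22) = 1,  s(23) = 25,  s(24) = 13.
Since s(24) = s(2) = 13, the sequence is eventually periodic: after a pre-period of length 1 it cycles with period 22.
The value 7 first appears (with k ≥ 2) at s(19).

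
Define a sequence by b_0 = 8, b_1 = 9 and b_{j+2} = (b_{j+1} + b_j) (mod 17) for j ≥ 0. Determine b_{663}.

6

Listing terms: b_0 = 8, b_1 = 9, b_2 = 0, b_3 = 9, b_4 = 9, b_5 = 1, b_6 = 10, b_7 = 11, b_8 = 4, b_9 = 15, b_{10} = 2, b_{11} = 0, b_{12} = 2, b_{13} = 2, b_{14} = 4, b_{15} = 6, b_{16} = 10, b_{17} = 16, b_{18} = 9, b_{19} = 8, b_{20} = 0, b_{21} = 8, b_{22} = 8, b_{23} = 16, b_{24} = 7, b_{25} = 6, b_{26} = 13, b_{27} = 2, b_{28} = 15, b_{29} = 0, b_{30} = 15, b_{31} = 15, b_{32} = 13, b_{33} = 11, b_{34} = 7, b_{35} = 1, b_{36} = 8, b_{37} = 9.
The sequence repeats with period 36.
(663 - 0) mod 36 = 15, so b_{663} = b_{15} = 6.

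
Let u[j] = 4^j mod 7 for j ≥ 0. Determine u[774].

1

u[0] = 1; u[1] = 4; u[2] = 2; u[3] = 1.
The sequence repeats with period 3.
So u[774] = u[0 + ((774-0) mod 3)] = u[0] = 1.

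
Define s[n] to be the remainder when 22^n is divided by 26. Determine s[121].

We have s[1] = 22,  s[2] = 16,  s[3] = 14,  s[4] = 22.
Since s[4] = s[1] = 22, the sequence is periodic with period 3.
So s[121] = s[1 + ((121-1) mod 3)] = s[1] = 22.

22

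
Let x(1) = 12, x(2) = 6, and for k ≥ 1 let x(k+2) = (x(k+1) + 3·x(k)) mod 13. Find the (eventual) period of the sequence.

12

We have x(1) = 12; x(2) = 6; x(3) = 3; x(4) = 8; x(5) = 4; x(6) = 2; x(7) = 1; x(8) = 7; x(9) = 10; x(10) = 5; x(11) = 9; x(12) = 11; x(13) = 12; x(14) = 6.
Since (x(13), x(14)) = (x(1), x(2)) = (12, 6) (two consecutive terms determine the rest), the sequence is periodic with period 12.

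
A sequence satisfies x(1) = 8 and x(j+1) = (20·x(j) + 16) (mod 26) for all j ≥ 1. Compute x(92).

We have x(1) = 8; x(2) = 20; x(3) = 0; x(4) = 16; x(5) = 24; x(6) = 2; x(7) = 4; x(8) = 18; x(9) = 12; x(10) = 22; x(11) = 14; x(12) = 10; x(13) = 8.
The sequence repeats with period 12.
So x(92) = x(1 + ((92-1) mod 12)) = x(8) = 18.

18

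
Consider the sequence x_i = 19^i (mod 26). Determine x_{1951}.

We have x_0 = 1, x_1 = 19, x_2 = 23, x_3 = 21, x_4 = 9, x_5 = 15, x_6 = 25, x_7 = 7, x_8 = 3, x_9 = 5, x_{10} = 17, x_{11} = 11, x_{12} = 1.
Since x_{12} = x_0 = 1, the sequence is periodic with period 12.
(1951 - 0) mod 12 = 7, so x_{1951} = x_7 = 7.

7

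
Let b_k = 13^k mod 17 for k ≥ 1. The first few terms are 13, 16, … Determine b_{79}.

4

Listing terms: b_1 = 13,  b_2 = 16,  b_3 = 4,  b_4 = 1,  b_5 = 13.
Since b_5 = b_1 = 13, the sequence is periodic with period 4.
So b_{79} = b_{1 + ((79-1) mod 4)} = b_3 = 4.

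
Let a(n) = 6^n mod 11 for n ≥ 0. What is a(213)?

7

a(0) = 1, a(1) = 6, a(2) = 3, a(3) = 7, a(4) = 9, a(5) = 10, a(6) = 5, a(7) = 8, a(8) = 4, a(9) = 2, a(10) = 1.
The sequence repeats with period 10.
(213 - 0) mod 10 = 3, so a(213) = a(3) = 7.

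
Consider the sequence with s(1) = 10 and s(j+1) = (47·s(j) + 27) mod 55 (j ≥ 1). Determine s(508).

44

Computing terms: s(1) = 10, s(2) = 2, s(3) = 11, s(4) = 49, s(5) = 20, s(6) = 32, s(7) = 46, s(8) = 44, s(9) = 5, s(10) = 42, s(11) = 21, s(12) = 24, s(13) = 0, s(14) = 27, s(15) = 31, s(16) = 54, s(17) = 35, s(18) = 22, s(19) = 16, s(20) = 9, s(21) = 10.
Since s(21) = s(1) = 10, the sequence is periodic with period 20.
(508 - 1) mod 20 = 7, so s(508) = s(8) = 44.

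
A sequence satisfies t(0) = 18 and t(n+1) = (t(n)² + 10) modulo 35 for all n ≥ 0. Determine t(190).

We have t(0) = 18,  t(1) = 19,  t(2) = 21,  t(3) = 31,  t(4) = 26,  t(5) = 21.
Since t(5) = t(2) = 21, the sequence is eventually periodic: after a pre-period of length 2 it cycles with period 3.
For n ≥ 2, t(n) depends only on (n - 2) mod 3. (190 - 2) mod 3 = 2, so t(190) = t(4) = 26.

26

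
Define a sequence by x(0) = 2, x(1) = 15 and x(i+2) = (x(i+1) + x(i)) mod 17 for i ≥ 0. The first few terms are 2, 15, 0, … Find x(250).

6

Listing terms: x(0) = 2, x(1) = 15, x(2) = 0, x(3) = 15, x(4) = 15, x(5) = 13, x(6) = 11, x(7) = 7, x(8) = 1, x(9) = 8, x(10) = 9, x(11) = 0, x(12) = 9, x(13) = 9, x(14) = 1, x(15) = 10, x(16) = 11, x(17) = 4, x(18) = 15, x(19) = 2, x(20) = 0, x(21) = 2, x(22) = 2, x(23) = 4, x(24) = 6, x(25) = 10, x(26) = 16, x(27) = 9, x(28) = 8, x(29) = 0, x(30) = 8, x(31) = 8, x(32) = 16, x(33) = 7, x(34) = 6, x(35) = 13, x(36) = 2, x(37) = 15.
The sequence repeats with period 36.
So x(250) = x(0 + ((250-0) mod 36)) = x(34) = 6.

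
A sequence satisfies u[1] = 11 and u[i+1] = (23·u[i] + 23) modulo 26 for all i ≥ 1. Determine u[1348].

20

Listing terms: u[1] = 11, u[2] = 16, u[3] = 1, u[4] = 20, u[5] = 15, u[6] = 4, u[7] = 11.
The sequence repeats with period 6.
(1348 - 1) mod 6 = 3, so u[1348] = u[4] = 20.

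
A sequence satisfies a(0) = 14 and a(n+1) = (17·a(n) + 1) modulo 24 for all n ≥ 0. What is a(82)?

8

a(0) = 14; a(1) = 23; a(2) = 8; a(3) = 17; a(4) = 2; a(5) = 11; a(6) = 20; a(7) = 5; a(8) = 14.
Since a(8) = a(0) = 14, the sequence is periodic with period 8.
So a(82) = a(0 + ((82-0) mod 8)) = a(2) = 8.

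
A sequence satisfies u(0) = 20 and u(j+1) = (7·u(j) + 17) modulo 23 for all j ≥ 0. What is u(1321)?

19

u(0) = 20; u(1) = 19; u(2) = 12; u(3) = 9; u(4) = 11; u(5) = 2; u(6) = 8; u(7) = 4; u(8) = 22; u(9) = 10; u(10) = 18; u(11) = 5; u(12) = 6; u(13) = 13; u(14) = 16; u(15) = 14; u(16) = 0; u(17) = 17; u(18) = 21; u(19) = 3; u(20) = 15; u(21) = 7; u(22) = 20.
The sequence repeats with period 22.
(1321 - 0) mod 22 = 1, so u(1321) = u(1) = 19.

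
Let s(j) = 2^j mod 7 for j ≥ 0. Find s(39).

1

We have s(0) = 1,  s(1) = 2,  s(2) = 4,  s(3) = 1.
The sequence repeats with period 3.
(39 - 0) mod 3 = 0, so s(39) = s(0) = 1.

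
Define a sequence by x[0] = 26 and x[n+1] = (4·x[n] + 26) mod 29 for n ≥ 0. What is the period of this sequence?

We have x[0] = 26,  x[1] = 14,  x[2] = 24,  x[3] = 6,  x[4] = 21,  x[5] = 23,  x[6] = 2,  x[7] = 5,  x[8] = 17,  x[9] = 7,  x[10] = 25,  x[11] = 10,  x[12] = 8,  x[13] = 0,  x[14] = 26.
Since x[14] = x[0] = 26, the sequence is periodic with period 14.

14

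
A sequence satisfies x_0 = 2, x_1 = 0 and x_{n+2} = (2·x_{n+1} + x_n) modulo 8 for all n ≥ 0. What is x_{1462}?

2

x_0 = 2,  x_1 = 0,  x_2 = 2,  x_3 = 4,  x_4 = 2,  x_5 = 0.
The sequence repeats with period 4.
(1462 - 0) mod 4 = 2, so x_{1462} = x_2 = 2.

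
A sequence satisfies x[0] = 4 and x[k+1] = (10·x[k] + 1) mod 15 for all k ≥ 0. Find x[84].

1

Listing terms: x[0] = 4,  x[1] = 11,  x[2] = 6,  x[3] = 1,  x[4] = 11.
Since x[4] = x[1] = 11, the sequence is eventually periodic: after a pre-period of length 1 it cycles with period 3.
For k ≥ 1, x[k] depends only on (k - 1) mod 3. (84 - 1) mod 3 = 2, so x[84] = x[3] = 1.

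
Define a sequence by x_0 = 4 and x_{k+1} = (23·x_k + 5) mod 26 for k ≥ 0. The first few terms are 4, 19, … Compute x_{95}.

9

Listing terms: x_0 = 4,  x_1 = 19,  x_2 = 0,  x_3 = 5,  x_4 = 16,  x_5 = 9,  x_6 = 4.
The sequence repeats with period 6.
(95 - 0) mod 6 = 5, so x_{95} = x_5 = 9.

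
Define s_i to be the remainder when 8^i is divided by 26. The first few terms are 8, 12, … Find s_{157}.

8

We have s_1 = 8, s_2 = 12, s_3 = 18, s_4 = 14, s_5 = 8.
Since s_5 = s_1 = 8, the sequence is periodic with period 4.
(157 - 1) mod 4 = 0, so s_{157} = s_1 = 8.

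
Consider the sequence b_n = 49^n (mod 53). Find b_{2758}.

16

Listing terms: b_1 = 49,  b_2 = 16,  b_3 = 42,  b_4 = 44,  b_5 = 36,  b_6 = 15,  b_7 = 46,  b_8 = 28,  b_9 = 47,  b_{10} = 24,  b_{11} = 10,  b_{12} = 13,  b_{13} = 1,  b_{14} = 49.
The sequence repeats with period 13.
(2758 - 1) mod 13 = 1, so b_{2758} = b_2 = 16.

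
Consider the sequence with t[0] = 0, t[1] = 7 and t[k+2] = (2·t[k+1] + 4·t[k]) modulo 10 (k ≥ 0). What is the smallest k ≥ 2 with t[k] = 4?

2

Computing terms: t[0] = 0, t[1] = 7, t[2] = 4, t[3] = 6, t[4] = 8, t[5] = 0, t[6] = 2, t[7] = 4, t[8] = 6.
Since (t[7], t[8]) = (t[2], t[3]) = (4, 6) (two consecutive terms determine the rest), the sequence is eventually periodic: after a pre-period of length 2 it cycles with period 5.
The value 4 first appears (with k ≥ 2) at t[2].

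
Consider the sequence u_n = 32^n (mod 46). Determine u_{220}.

We have u_0 = 1,  u_1 = 32,  u_2 = 12,  u_3 = 16,  u_4 = 6,  u_5 = 8,  u_6 = 26,  u_7 = 4,  u_8 = 36,  u_9 = 2,  u_{10} = 18,  u_{11} = 24,  u_{12} = 32.
Since u_{12} = u_1 = 32, the sequence is eventually periodic: after a pre-period of length 1 it cycles with period 11.
For n ≥ 1, u_n depends only on (n - 1) mod 11. (220 - 1) mod 11 = 10, so u_{220} = u_{11} = 24.

24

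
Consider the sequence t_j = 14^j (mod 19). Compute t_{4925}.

t_1 = 14, t_2 = 6, t_3 = 8, t_4 = 17, t_5 = 10, t_6 = 7, t_7 = 3, t_8 = 4, t_9 = 18, t_{10} = 5, t_{11} = 13, t_{12} = 11, t_{13} = 2, t_{14} = 9, t_{15} = 12, t_{16} = 16, t_{17} = 15, t_{18} = 1, t_{19} = 14.
Since t_{19} = t_1 = 14, the sequence is periodic with period 18.
(4925 - 1) mod 18 = 10, so t_{4925} = t_{11} = 13.

13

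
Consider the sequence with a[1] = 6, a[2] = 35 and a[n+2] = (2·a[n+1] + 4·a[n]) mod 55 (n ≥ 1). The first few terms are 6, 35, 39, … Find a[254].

We have a[1] = 6, a[2] = 35, a[3] = 39, a[4] = 53, a[5] = 42, a[6] = 21, a[7] = 45, a[8] = 9, a[9] = 33, a[10] = 47, a[11] = 6, a[12] = 35.
Since (a[11], a[12]) = (a[1], a[2]) = (6, 35) (two consecutive terms determine the rest), the sequence is periodic with period 10.
So a[254] = a[1 + ((254-1) mod 10)] = a[4] = 53.

53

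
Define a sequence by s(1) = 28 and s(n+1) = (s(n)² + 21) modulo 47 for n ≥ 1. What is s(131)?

Computing terms: s(1) = 28,  s(2) = 6,  s(3) = 10,  s(4) = 27,  s(5) = 45,  s(6) = 25,  s(7) = 35,  s(8) = 24,  s(9) = 33,  s(10) = 29,  s(11) = 16,  s(12) = 42,  s(13) = 46,  s(14) = 22,  s(15) = 35.
Since s(15) = s(7) = 35, the sequence is eventually periodic: after a pre-period of length 6 it cycles with period 8.
For n ≥ 7, s(n) depends only on (n - 7) mod 8. (131 - 7) mod 8 = 4, so s(131) = s(11) = 16.

16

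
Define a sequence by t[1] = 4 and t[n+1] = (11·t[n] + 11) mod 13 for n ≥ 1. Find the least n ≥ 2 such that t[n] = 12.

7

Computing terms: t[1] = 4, t[2] = 3, t[3] = 5, t[4] = 1, t[5] = 9, t[6] = 6, t[7] = 12, t[8] = 0, t[9] = 11, t[10] = 2, t[11] = 7, t[12] = 10, t[13] = 4.
Since t[13] = t[1] = 4, the sequence is periodic with period 12.
The value 12 first appears (with n ≥ 2) at t[7].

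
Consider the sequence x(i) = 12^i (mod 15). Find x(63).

3

We have x(0) = 1,  x(1) = 12,  x(2) = 9,  x(3) = 3,  x(4) = 6,  x(5) = 12.
Since x(5) = x(1) = 12, the sequence is eventually periodic: after a pre-period of length 1 it cycles with period 4.
For i ≥ 1, x(i) depends only on (i - 1) mod 4. (63 - 1) mod 4 = 2, so x(63) = x(3) = 3.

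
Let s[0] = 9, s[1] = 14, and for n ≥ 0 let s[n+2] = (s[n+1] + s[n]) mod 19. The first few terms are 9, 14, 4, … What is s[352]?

12

We have s[0] = 9, s[1] = 14, s[2] = 4, s[3] = 18, s[4] = 3, s[5] = 2, s[6] = 5, s[7] = 7, s[8] = 12, s[9] = 0, s[10] = 12, s[11] = 12, s[12] = 5, s[13] = 17, s[14] = 3, s[15] = 1, s[16] = 4, s[17] = 5, s[18] = 9, s[19] = 14.
The sequence repeats with period 18.
(352 - 0) mod 18 = 10, so s[352] = s[10] = 12.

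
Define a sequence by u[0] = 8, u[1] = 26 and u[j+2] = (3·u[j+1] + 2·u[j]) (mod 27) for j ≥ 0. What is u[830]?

Listing terms: u[0] = 8, u[1] = 26, u[2] = 13, u[3] = 10, u[4] = 2, u[5] = 26, u[6] = 1, u[7] = 1, u[8] = 5, u[9] = 17, u[10] = 7, u[11] = 1, u[12] = 17, u[13] = 26, u[14] = 4, u[15] = 10, u[16] = 11, u[17] = 26, u[18] = 19, u[19] = 1, u[20] = 14, u[21] = 17, u[22] = 25, u[23] = 1, u[24] = 26, u[25] = 26, u[26] = 22, u[27] = 10, u[28] = 20, u[29] = 26, u[30] = 10, u[31] = 1, u[32] = 23, u[33] = 17, u[34] = 16, u[35] = 1, u[36] = 8, u[37] = 26.
Since (u[36], u[37]) = (u[0], u[1]) = (8, 26) (two consecutive terms determine the rest), the sequence is periodic with period 36.
(830 - 0) mod 36 = 2, so u[830] = u[2] = 13.

13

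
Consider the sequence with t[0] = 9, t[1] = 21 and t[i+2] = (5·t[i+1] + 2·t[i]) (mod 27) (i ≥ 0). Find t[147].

We have t[0] = 9; t[1] = 21; t[2] = 15; t[3] = 9; t[4] = 21.
The sequence repeats with period 3.
So t[147] = t[0 + ((147-0) mod 3)] = t[0] = 9.

9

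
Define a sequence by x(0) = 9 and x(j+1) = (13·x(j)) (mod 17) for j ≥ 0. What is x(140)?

9

Computing terms: x(0) = 9,  x(1) = 15,  x(2) = 8,  x(3) = 2,  x(4) = 9.
The sequence repeats with period 4.
So x(140) = x(0 + ((140-0) mod 4)) = x(0) = 9.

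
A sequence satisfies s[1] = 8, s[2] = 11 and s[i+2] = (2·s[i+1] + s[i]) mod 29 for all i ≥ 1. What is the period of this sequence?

20

s[1] = 8,  s[2] = 11,  s[3] = 1,  s[4] = 13,  s[5] = 27,  s[6] = 9,  s[7] = 16,  s[8] = 12,  s[9] = 11,  s[10] = 5,  s[11] = 21,  s[12] = 18,  s[13] = 28,  s[14] = 16,  s[15] = 2,  s[16] = 20,  s[17] = 13,  s[18] = 17,  s[19] = 18,  s[20] = 24,  s[21] = 8,  s[22] = 11.
The sequence repeats with period 20.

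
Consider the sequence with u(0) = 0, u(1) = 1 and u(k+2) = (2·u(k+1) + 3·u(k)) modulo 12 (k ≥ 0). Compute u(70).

Computing terms: u(0) = 0; u(1) = 1; u(2) = 2; u(3) = 7; u(4) = 8; u(5) = 1; u(6) = 2.
Since (u(5), u(6)) = (u(1), u(2)) = (1, 2) (two consecutive terms determine the rest), the sequence is eventually periodic: after a pre-period of length 1 it cycles with period 4.
For k ≥ 1, u(k) depends only on (k - 1) mod 4. (70 - 1) mod 4 = 1, so u(70) = u(2) = 2.

2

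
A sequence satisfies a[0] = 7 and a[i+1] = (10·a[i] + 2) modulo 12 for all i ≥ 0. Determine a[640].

Listing terms: a[0] = 7, a[1] = 0, a[2] = 2, a[3] = 10, a[4] = 6, a[5] = 2.
Since a[5] = a[2] = 2, the sequence is eventually periodic: after a pre-period of length 2 it cycles with period 3.
For i ≥ 2, a[i] depends only on (i - 2) mod 3. (640 - 2) mod 3 = 2, so a[640] = a[4] = 6.

6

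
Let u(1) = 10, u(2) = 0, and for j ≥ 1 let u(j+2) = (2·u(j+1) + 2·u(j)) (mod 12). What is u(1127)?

0

u(1) = 10, u(2) = 0, u(3) = 8, u(4) = 4, u(5) = 0, u(6) = 8.
Since (u(5), u(6)) = (u(2), u(3)) = (0, 8) (two consecutive terms determine the rest), the sequence is eventually periodic: after a pre-period of length 1 it cycles with period 3.
For j ≥ 2, u(j) depends only on (j - 2) mod 3. (1127 - 2) mod 3 = 0, so u(1127) = u(2) = 0.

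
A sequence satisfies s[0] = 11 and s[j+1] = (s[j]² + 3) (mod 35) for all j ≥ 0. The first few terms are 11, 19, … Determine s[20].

14

Computing terms: s[0] = 11; s[1] = 19; s[2] = 14; s[3] = 24; s[4] = 19.
Since s[4] = s[1] = 19, the sequence is eventually periodic: after a pre-period of length 1 it cycles with period 3.
For j ≥ 1, s[j] depends only on (j - 1) mod 3. (20 - 1) mod 3 = 1, so s[20] = s[2] = 14.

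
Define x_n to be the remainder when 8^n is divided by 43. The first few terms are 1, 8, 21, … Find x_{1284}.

Listing terms: x_0 = 1,  x_1 = 8,  x_2 = 21,  x_3 = 39,  x_4 = 11,  x_5 = 2,  x_6 = 16,  x_7 = 42,  x_8 = 35,  x_9 = 22,  x_{10} = 4,  x_{11} = 32,  x_{12} = 41,  x_{13} = 27,  x_{14} = 1.
The sequence repeats with period 14.
(1284 - 0) mod 14 = 10, so x_{1284} = x_{10} = 4.

4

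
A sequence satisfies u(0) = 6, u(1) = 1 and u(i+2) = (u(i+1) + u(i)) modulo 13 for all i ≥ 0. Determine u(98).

7

Listing terms: u(0) = 6,  u(1) = 1,  u(2) = 7,  u(3) = 8,  u(4) = 2,  u(5) = 10,  u(6) = 12,  u(7) = 9,  u(8) = 8,  u(9) = 4,  u(10) = 12,  u(11) = 3,  u(12) = 2,  u(13) = 5,  u(14) = 7,  u(15) = 12,  u(16) = 6,  u(17) = 5,  u(18) = 11,  u(19) = 3,  u(20) = 1,  u(21) = 4,  u(22) = 5,  u(23) = 9,  u(24) = 1,  u(25) = 10,  u(26) = 11,  u(27) = 8,  u(28) = 6,  u(29) = 1.
The sequence repeats with period 28.
(98 - 0) mod 28 = 14, so u(98) = u(14) = 7.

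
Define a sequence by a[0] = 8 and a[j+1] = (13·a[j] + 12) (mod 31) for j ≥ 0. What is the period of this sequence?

30

Listing terms: a[0] = 8; a[1] = 23; a[2] = 1; a[3] = 25; a[4] = 27; a[5] = 22; a[6] = 19; a[7] = 11; a[8] = 0; a[9] = 12; a[10] = 13; a[11] = 26; a[12] = 9; a[13] = 5; a[14] = 15; a[15] = 21; a[16] = 6; a[17] = 28; a[18] = 4; a[19] = 2; a[20] = 7; a[21] = 10; a[22] = 18; a[23] = 29; a[24] = 17; a[25] = 16; a[26] = 3; a[27] = 20; a[28] = 24; a[29] = 14; a[30] = 8.
Since a[30] = a[0] = 8, the sequence is periodic with period 30.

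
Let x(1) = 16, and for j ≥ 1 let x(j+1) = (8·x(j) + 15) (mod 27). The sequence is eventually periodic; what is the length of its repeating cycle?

Listing terms: x(1) = 16, x(2) = 8, x(3) = 25, x(4) = 26, x(5) = 7, x(6) = 17, x(7) = 16.
Since x(7) = x(1) = 16, the sequence is periodic with period 6.

6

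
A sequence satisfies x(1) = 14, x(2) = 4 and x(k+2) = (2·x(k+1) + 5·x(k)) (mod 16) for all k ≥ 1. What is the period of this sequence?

Computing terms: x(1) = 14, x(2) = 4, x(3) = 14, x(4) = 0, x(5) = 6, x(6) = 12, x(7) = 6, x(8) = 8, x(9) = 14, x(10) = 4.
Since (x(9), x(10)) = (x(1), x(2)) = (14, 4) (two consecutive terms determine the rest), the sequence is periodic with period 8.

8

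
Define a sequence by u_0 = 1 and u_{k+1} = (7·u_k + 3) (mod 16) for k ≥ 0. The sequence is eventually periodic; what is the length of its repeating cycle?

4

We have u_0 = 1; u_1 = 10; u_2 = 9; u_3 = 2; u_4 = 1.
The sequence repeats with period 4.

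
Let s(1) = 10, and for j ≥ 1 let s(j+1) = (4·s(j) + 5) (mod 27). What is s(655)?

22

We have s(1) = 10, s(2) = 18, s(3) = 23, s(4) = 16, s(5) = 15, s(6) = 11, s(7) = 22, s(8) = 12, s(9) = 26, s(10) = 1, s(11) = 9, s(12) = 14, s(13) = 7, s(14) = 6, s(15) = 2, s(16) = 13, s(17) = 3, s(18) = 17, s(19) = 19, s(20) = 0, s(21) = 5, s(22) = 25, s(23) = 24, s(24) = 20, s(25) = 4, s(26) = 21, s(27) = 8, s(28) = 10.
Since s(28) = s(1) = 10, the sequence is periodic with period 27.
(655 - 1) mod 27 = 6, so s(655) = s(7) = 22.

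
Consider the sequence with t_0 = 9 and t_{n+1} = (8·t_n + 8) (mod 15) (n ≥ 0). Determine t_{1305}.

Computing terms: t_0 = 9; t_1 = 5; t_2 = 3; t_3 = 2; t_4 = 9.
Since t_4 = t_0 = 9, the sequence is periodic with period 4.
So t_{1305} = t_{0 + ((1305-0) mod 4)} = t_1 = 5.

5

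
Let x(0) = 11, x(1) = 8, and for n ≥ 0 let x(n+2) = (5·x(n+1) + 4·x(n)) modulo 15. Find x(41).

We have x(0) = 11; x(1) = 8; x(2) = 9; x(3) = 2; x(4) = 1; x(5) = 13; x(6) = 9; x(7) = 7; x(8) = 11; x(9) = 8.
Since (x(8), x(9)) = (x(0), x(1)) = (11, 8) (two consecutive terms determine the rest), the sequence is periodic with period 8.
So x(41) = x(0 + ((41-0) mod 8)) = x(1) = 8.

8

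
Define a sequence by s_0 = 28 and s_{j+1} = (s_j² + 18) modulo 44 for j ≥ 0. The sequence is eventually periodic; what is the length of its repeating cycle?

3

Computing terms: s_0 = 28; s_1 = 10; s_2 = 30; s_3 = 38; s_4 = 10.
Since s_4 = s_1 = 10, the sequence is eventually periodic: after a pre-period of length 1 it cycles with period 3.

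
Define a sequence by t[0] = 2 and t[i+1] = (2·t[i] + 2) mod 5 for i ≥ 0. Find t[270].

4

t[0] = 2, t[1] = 1, t[2] = 4, t[3] = 0, t[4] = 2.
The sequence repeats with period 4.
So t[270] = t[0 + ((270-0) mod 4)] = t[2] = 4.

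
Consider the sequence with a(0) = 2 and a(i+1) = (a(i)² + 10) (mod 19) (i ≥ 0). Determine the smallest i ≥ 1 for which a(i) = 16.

a(0) = 2,  a(1) = 14,  a(2) = 16,  a(3) = 0,  a(4) = 10,  a(5) = 15,  a(6) = 7,  a(7) = 2.
Since a(7) = a(0) = 2, the sequence is periodic with period 7.
The value 16 first appears (with i ≥ 1) at a(2).

2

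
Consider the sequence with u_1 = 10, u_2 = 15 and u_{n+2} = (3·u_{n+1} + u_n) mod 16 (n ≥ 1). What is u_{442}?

12

We have u_1 = 10; u_2 = 15; u_3 = 7; u_4 = 4; u_5 = 3; u_6 = 13; u_7 = 10; u_8 = 11; u_9 = 11; u_{10} = 12; u_{11} = 15; u_{12} = 9; u_{13} = 10; u_{14} = 7; u_{15} = 15; u_{16} = 4; u_{17} = 11; u_{18} = 5; u_{19} = 10; u_{20} = 3; u_{21} = 3; u_{22} = 12; u_{23} = 7; u_{24} = 1; u_{25} = 10; u_{26} = 15.
Since (u_{25}, u_{26}) = (u_1, u_2) = (10, 15) (two consecutive terms determine the rest), the sequence is periodic with period 24.
(442 - 1) mod 24 = 9, so u_{442} = u_{10} = 12.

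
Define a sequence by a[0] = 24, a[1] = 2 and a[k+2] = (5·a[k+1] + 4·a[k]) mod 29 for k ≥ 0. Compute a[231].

24

a[0] = 24; a[1] = 2; a[2] = 19; a[3] = 16; a[4] = 11; a[5] = 3; a[6] = 1; a[7] = 17; a[8] = 2; a[9] = 20; a[10] = 21; a[11] = 11; a[12] = 23; a[13] = 14; a[14] = 17; a[15] = 25; a[16] = 19; a[17] = 21; a[18] = 7; a[19] = 3; a[20] = 14; a[21] = 24; a[22] = 2.
Since (a[21], a[22]) = (a[0], a[1]) = (24, 2) (two consecutive terms determine the rest), the sequence is periodic with period 21.
(231 - 0) mod 21 = 0, so a[231] = a[0] = 24.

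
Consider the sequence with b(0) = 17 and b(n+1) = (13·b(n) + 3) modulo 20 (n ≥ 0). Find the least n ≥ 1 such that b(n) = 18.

3

Computing terms: b(0) = 17, b(1) = 4, b(2) = 15, b(3) = 18, b(4) = 17.
The sequence repeats with period 4.
The value 18 first appears (with n ≥ 1) at b(3).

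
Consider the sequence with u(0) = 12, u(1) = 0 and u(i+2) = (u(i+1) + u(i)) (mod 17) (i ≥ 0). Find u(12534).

Computing terms: u(0) = 12,  u(1) = 0,  u(2) = 12,  u(3) = 12,  u(4) = 7,  u(5) = 2,  u(6) = 9,  u(7) = 11,  u(8) = 3,  u(9) = 14,  u(10) = 0,  u(11) = 14,  u(12) = 14,  u(13) = 11,  u(14) = 8,  u(15) = 2,  u(16) = 10,  u(17) = 12,  u(18) = 5,  u(19) = 0,  u(20) = 5,  u(21) = 5,  u(22) = 10,  u(23) = 15,  u(24) = 8,  u(25) = 6,  u(26) = 14,  u(27) = 3,  u(28) = 0,  u(29) = 3,  u(30) = 3,  u(31) = 6,  u(32) = 9,  u(33) = 15,  u(34) = 7,  u(35) = 5,  u(36) = 12,  u(37) = 0.
Since (u(36), u(37)) = (u(0), u(1)) = (12, 0) (two consecutive terms determine the rest), the sequence is periodic with period 36.
So u(12534) = u(0 + ((12534-0) mod 36)) = u(6) = 9.

9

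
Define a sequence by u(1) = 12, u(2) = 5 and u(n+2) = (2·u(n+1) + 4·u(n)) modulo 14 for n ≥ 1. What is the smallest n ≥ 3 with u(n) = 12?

6

We have u(1) = 12,  u(2) = 5,  u(3) = 2,  u(4) = 10,  u(5) = 0,  u(6) = 12,  u(7) = 10,  u(8) = 12,  u(9) = 8,  u(10) = 8,  u(11) = 6,  u(12) = 2,  u(13) = 0,  u(14) = 8,  u(15) = 2,  u(16) = 8,  u(17) = 10,  u(18) = 10,  u(19) = 4,  u(20) = 6,  u(21) = 0,  u(22) = 10,  u(23) = 6,  u(24) = 10,  u(25) = 2,  u(26) = 2,  u(27) = 12,  u(28) = 4,  u(29) = 0,  u(30) = 2,  u(31) = 4,  u(32) = 2,  u(33) = 6,  u(34) = 6,  u(35) = 8,  u(36) = 12,  u(37) = 0,  u(38) = 6,  u(39) = 12,  u(40) = 6,  u(41) = 4,  u(42) = 4,  u(43) = 10,  u(44) = 8,  u(45) = 0,  u(46) = 4,  u(47) = 8,  u(48) = 4,  u(49) = 12,  u(50) = 12,  u(51) = 2,  u(52) = 10.
Since (u(51), u(52)) = (u(3), u(4)) = (2, 10) (two consecutive terms determine the rest), the sequence is eventually periodic: after a pre-period of length 2 it cycles with period 48.
The value 12 first appears (with n ≥ 3) at u(6).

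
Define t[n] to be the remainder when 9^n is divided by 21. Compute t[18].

15

Computing terms: t[0] = 1,  t[1] = 9,  t[2] = 18,  t[3] = 15,  t[4] = 9.
Since t[4] = t[1] = 9, the sequence is eventually periodic: after a pre-period of length 1 it cycles with period 3.
For n ≥ 1, t[n] depends only on (n - 1) mod 3. (18 - 1) mod 3 = 2, so t[18] = t[3] = 15.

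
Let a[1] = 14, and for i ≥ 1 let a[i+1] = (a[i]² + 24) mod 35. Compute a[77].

Computing terms: a[1] = 14,  a[2] = 10,  a[3] = 19,  a[4] = 0,  a[5] = 24,  a[6] = 5,  a[7] = 14.
Since a[7] = a[1] = 14, the sequence is periodic with period 6.
(77 - 1) mod 6 = 4, so a[77] = a[5] = 24.

24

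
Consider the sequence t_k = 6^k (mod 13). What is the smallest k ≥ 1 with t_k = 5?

9

t_0 = 1, t_1 = 6, t_2 = 10, t_3 = 8, t_4 = 9, t_5 = 2, t_6 = 12, t_7 = 7, t_8 = 3, t_9 = 5, t_{10} = 4, t_{11} = 11, t_{12} = 1.
Since t_{12} = t_0 = 1, the sequence is periodic with period 12.
The value 5 first appears (with k ≥ 1) at t_9.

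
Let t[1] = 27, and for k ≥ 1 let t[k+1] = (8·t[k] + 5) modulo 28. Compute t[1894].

21

Computing terms: t[1] = 27, t[2] = 25, t[3] = 9, t[4] = 21, t[5] = 5, t[6] = 17, t[7] = 1, t[8] = 13, t[9] = 25.
Since t[9] = t[2] = 25, the sequence is eventually periodic: after a pre-period of length 1 it cycles with period 7.
For k ≥ 2, t[k] depends only on (k - 2) mod 7. (1894 - 2) mod 7 = 2, so t[1894] = t[4] = 21.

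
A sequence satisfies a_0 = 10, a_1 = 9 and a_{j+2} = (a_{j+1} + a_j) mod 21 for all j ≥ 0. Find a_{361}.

We have a_0 = 10,  a_1 = 9,  a_2 = 19,  a_3 = 7,  a_4 = 5,  a_5 = 12,  a_6 = 17,  a_7 = 8,  a_8 = 4,  a_9 = 12,  a_{10} = 16,  a_{11} = 7,  a_{12} = 2,  a_{13} = 9,  a_{14} = 11,  a_{15} = 20,  a_{16} = 10,  a_{17} = 9.
The sequence repeats with period 16.
(361 - 0) mod 16 = 9, so a_{361} = a_9 = 12.

12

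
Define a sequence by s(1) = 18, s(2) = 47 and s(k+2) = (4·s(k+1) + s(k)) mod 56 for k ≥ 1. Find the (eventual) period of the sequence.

Listing terms: s(1) = 18, s(2) = 47, s(3) = 38, s(4) = 31, s(5) = 50, s(6) = 7, s(7) = 22, s(8) = 39, s(9) = 10, s(10) = 23, s(11) = 46, s(12) = 39, s(13) = 34, s(14) = 7, s(15) = 6, s(16) = 31, s(17) = 18, s(18) = 47.
Since (s(17), s(18)) = (s(1), s(2)) = (18, 47) (two consecutive terms determine the rest), the sequence is periodic with period 16.

16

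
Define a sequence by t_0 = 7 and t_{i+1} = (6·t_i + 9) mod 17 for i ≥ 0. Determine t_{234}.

We have t_0 = 7,  t_1 = 0,  t_2 = 9,  t_3 = 12,  t_4 = 13,  t_5 = 2,  t_6 = 4,  t_7 = 16,  t_8 = 3,  t_9 = 10,  t_{10} = 1,  t_{11} = 15,  t_{12} = 14,  t_{13} = 8,  t_{14} = 6,  t_{15} = 11,  t_{16} = 7.
The sequence repeats with period 16.
(234 - 0) mod 16 = 10, so t_{234} = t_{10} = 1.

1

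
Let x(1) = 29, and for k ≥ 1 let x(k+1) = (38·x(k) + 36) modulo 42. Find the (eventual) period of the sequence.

Listing terms: x(1) = 29, x(2) = 4, x(3) = 20, x(4) = 40, x(5) = 2, x(6) = 28, x(7) = 8, x(8) = 4.
Since x(8) = x(2) = 4, the sequence is eventually periodic: after a pre-period of length 1 it cycles with period 6.

6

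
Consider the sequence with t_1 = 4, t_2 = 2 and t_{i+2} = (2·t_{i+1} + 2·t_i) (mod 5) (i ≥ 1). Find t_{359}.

We have t_1 = 4; t_2 = 2; t_3 = 2; t_4 = 3; t_5 = 0; t_6 = 1; t_7 = 2; t_8 = 1; t_9 = 1; t_{10} = 4; t_{11} = 0; t_{12} = 3; t_{13} = 1; t_{14} = 3; t_{15} = 3; t_{16} = 2; t_{17} = 0; t_{18} = 4; t_{19} = 3; t_{20} = 4; t_{21} = 4; t_{22} = 1; t_{23} = 0; t_{24} = 2; t_{25} = 4; t_{26} = 2.
The sequence repeats with period 24.
So t_{359} = t_{1 + ((359-1) mod 24)} = t_{23} = 0.

0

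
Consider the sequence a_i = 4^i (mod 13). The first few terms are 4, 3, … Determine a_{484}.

We have a_1 = 4, a_2 = 3, a_3 = 12, a_4 = 9, a_5 = 10, a_6 = 1, a_7 = 4.
Since a_7 = a_1 = 4, the sequence is periodic with period 6.
So a_{484} = a_{1 + ((484-1) mod 6)} = a_4 = 9.

9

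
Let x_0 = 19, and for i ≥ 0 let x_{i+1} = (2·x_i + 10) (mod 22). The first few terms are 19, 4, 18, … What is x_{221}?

4

Computing terms: x_0 = 19,  x_1 = 4,  x_2 = 18,  x_3 = 2,  x_4 = 14,  x_5 = 16,  x_6 = 20,  x_7 = 6,  x_8 = 0,  x_9 = 10,  x_{10} = 8,  x_{11} = 4.
Since x_{11} = x_1 = 4, the sequence is eventually periodic: after a pre-period of length 1 it cycles with period 10.
For i ≥ 1, x_i depends only on (i - 1) mod 10. (221 - 1) mod 10 = 0, so x_{221} = x_1 = 4.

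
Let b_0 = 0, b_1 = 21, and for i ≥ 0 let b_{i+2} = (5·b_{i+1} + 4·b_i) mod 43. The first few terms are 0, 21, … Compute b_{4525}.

7

b_0 = 0; b_1 = 21; b_2 = 19; b_3 = 7; b_4 = 25; b_5 = 24; b_6 = 5; b_7 = 35; b_8 = 23; b_9 = 40; b_{10} = 34; b_{11} = 29; b_{12} = 23; b_{13} = 16; b_{14} = 0; b_{15} = 21.
The sequence repeats with period 14.
So b_{4525} = b_{0 + ((4525-0) mod 14)} = b_3 = 7.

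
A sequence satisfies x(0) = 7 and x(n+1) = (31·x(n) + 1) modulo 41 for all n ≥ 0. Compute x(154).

6

Listing terms: x(0) = 7, x(1) = 13, x(2) = 35, x(3) = 20, x(4) = 6, x(5) = 23, x(6) = 17, x(7) = 36, x(8) = 10, x(9) = 24, x(10) = 7.
The sequence repeats with period 10.
So x(154) = x(0 + ((154-0) mod 10)) = x(4) = 6.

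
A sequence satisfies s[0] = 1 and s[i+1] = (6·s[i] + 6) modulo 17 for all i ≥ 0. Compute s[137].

6

Computing terms: s[0] = 1, s[1] = 12, s[2] = 10, s[3] = 15, s[4] = 11, s[5] = 4, s[6] = 13, s[7] = 16, s[8] = 0, s[9] = 6, s[10] = 8, s[11] = 3, s[12] = 7, s[13] = 14, s[14] = 5, s[15] = 2, s[16] = 1.
The sequence repeats with period 16.
So s[137] = s[0 + ((137-0) mod 16)] = s[9] = 6.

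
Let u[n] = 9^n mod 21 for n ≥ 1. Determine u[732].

15

Listing terms: u[1] = 9,  u[2] = 18,  u[3] = 15,  u[4] = 9.
Since u[4] = u[1] = 9, the sequence is periodic with period 3.
(732 - 1) mod 3 = 2, so u[732] = u[3] = 15.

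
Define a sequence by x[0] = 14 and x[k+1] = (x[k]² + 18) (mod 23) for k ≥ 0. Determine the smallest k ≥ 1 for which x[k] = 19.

x[0] = 14, x[1] = 7, x[2] = 21, x[3] = 22, x[4] = 19, x[5] = 11, x[6] = 1, x[7] = 19.
Since x[7] = x[4] = 19, the sequence is eventually periodic: after a pre-period of length 4 it cycles with period 3.
The value 19 first appears (with k ≥ 1) at x[4].

4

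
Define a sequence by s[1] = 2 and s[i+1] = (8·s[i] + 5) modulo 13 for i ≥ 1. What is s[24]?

11

s[1] = 2, s[2] = 8, s[3] = 4, s[4] = 11, s[5] = 2.
The sequence repeats with period 4.
So s[24] = s[1 + ((24-1) mod 4)] = s[4] = 11.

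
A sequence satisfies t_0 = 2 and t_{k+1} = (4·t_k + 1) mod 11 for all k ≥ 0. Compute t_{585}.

We have t_0 = 2,  t_1 = 9,  t_2 = 4,  t_3 = 6,  t_4 = 3,  t_5 = 2.
Since t_5 = t_0 = 2, the sequence is periodic with period 5.
(585 - 0) mod 5 = 0, so t_{585} = t_0 = 2.

2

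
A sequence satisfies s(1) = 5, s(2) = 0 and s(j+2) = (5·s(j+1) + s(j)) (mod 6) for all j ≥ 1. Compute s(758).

Listing terms: s(1) = 5; s(2) = 0; s(3) = 5; s(4) = 1; s(5) = 4; s(6) = 3; s(7) = 1; s(8) = 2; s(9) = 5; s(10) = 3; s(11) = 2; s(12) = 1; s(13) = 1; s(14) = 0; s(15) = 1; s(16) = 5; s(17) = 2; s(18) = 3; s(19) = 5; s(20) = 4; s(21) = 1; s(22) = 3; s(23) = 4; s(24) = 5; s(25) = 5; s(26) = 0.
The sequence repeats with period 24.
So s(758) = s(1 + ((758-1) mod 24)) = s(14) = 0.

0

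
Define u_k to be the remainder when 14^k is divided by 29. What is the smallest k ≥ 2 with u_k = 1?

28

Computing terms: u_1 = 14,  u_2 = 22,  u_3 = 18,  u_4 = 20,  u_5 = 19,  u_6 = 5,  u_7 = 12,  u_8 = 23,  u_9 = 3,  u_{10} = 13,  u_{11} = 8,  u_{12} = 25,  u_{13} = 2,  u_{14} = 28,  u_{15} = 15,  u_{16} = 7,  u_{17} = 11,  u_{18} = 9,  u_{19} = 10,  u_{20} = 24,  u_{21} = 17,  u_{22} = 6,  u_{23} = 26,  u_{24} = 16,  u_{25} = 21,  u_{26} = 4,  u_{27} = 27,  u_{28} = 1,  u_{29} = 14.
The sequence repeats with period 28.
The value 1 first appears (with k ≥ 2) at u_{28}.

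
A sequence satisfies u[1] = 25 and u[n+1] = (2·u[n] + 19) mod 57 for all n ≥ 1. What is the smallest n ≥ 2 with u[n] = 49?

u[1] = 25, u[2] = 12, u[3] = 43, u[4] = 48, u[5] = 1, u[6] = 21, u[7] = 4, u[8] = 27, u[9] = 16, u[10] = 51, u[11] = 7, u[12] = 33, u[13] = 28, u[14] = 18, u[15] = 55, u[16] = 15, u[17] = 49, u[18] = 3, u[19] = 25.
The sequence repeats with period 18.
The value 49 first appears (with n ≥ 2) at u[17].

17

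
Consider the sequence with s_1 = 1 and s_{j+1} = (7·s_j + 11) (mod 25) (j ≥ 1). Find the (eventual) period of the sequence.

4

Listing terms: s_1 = 1, s_2 = 18, s_3 = 12, s_4 = 20, s_5 = 1.
The sequence repeats with period 4.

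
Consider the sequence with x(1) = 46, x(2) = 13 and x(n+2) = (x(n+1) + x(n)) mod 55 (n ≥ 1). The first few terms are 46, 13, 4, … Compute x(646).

38

Listing terms: x(1) = 46,  x(2) = 13,  x(3) = 4,  x(4) = 17,  x(5) = 21,  x(6) = 38,  x(7) = 4,  x(8) = 42,  x(9) = 46,  x(10) = 33,  x(11) = 24,  x(12) = 2,  x(13) = 26,  x(14) = 28,  x(15) = 54,  x(16) = 27,  x(17) = 26,  x(18) = 53,  x(19) = 24,  x(20) = 22,  x(21) = 46,  x(22) = 13.
Since (x(21), x(22)) = (x(1), x(2)) = (46, 13) (two consecutive terms determine the rest), the sequence is periodic with period 20.
(646 - 1) mod 20 = 5, so x(646) = x(6) = 38.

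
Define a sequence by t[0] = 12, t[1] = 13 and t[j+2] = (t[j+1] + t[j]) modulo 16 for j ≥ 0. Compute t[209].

Computing terms: t[0] = 12,  t[1] = 13,  t[2] = 9,  t[3] = 6,  t[4] = 15,  t[5] = 5,  t[6] = 4,  t[7] = 9,  t[8] = 13,  t[9] = 6,  t[10] = 3,  t[11] = 9,  t[12] = 12,  t[13] = 5,  t[14] = 1,  t[15] = 6,  t[16] = 7,  t[17] = 13,  t[18] = 4,  t[19] = 1,  t[20] = 5,  t[21] = 6,  t[22] = 11,  t[23] = 1,  t[24] = 12,  t[25] = 13.
The sequence repeats with period 24.
(209 - 0) mod 24 = 17, so t[209] = t[17] = 13.

13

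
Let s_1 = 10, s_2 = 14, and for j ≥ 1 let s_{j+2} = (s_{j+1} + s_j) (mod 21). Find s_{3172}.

17

We have s_1 = 10, s_2 = 14, s_3 = 3, s_4 = 17, s_5 = 20, s_6 = 16, s_7 = 15, s_8 = 10, s_9 = 4, s_{10} = 14, s_{11} = 18, s_{12} = 11, s_{13} = 8, s_{14} = 19, s_{15} = 6, s_{16} = 4, s_{17} = 10, s_{18} = 14.
Since (s_{17}, s_{18}) = (s_1, s_2) = (10, 14) (two consecutive terms determine the rest), the sequence is periodic with period 16.
So s_{3172} = s_{1 + ((3172-1) mod 16)} = s_4 = 17.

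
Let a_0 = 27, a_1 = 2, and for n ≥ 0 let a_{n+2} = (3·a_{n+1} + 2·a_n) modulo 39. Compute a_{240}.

a_0 = 27, a_1 = 2, a_2 = 21, a_3 = 28, a_4 = 9, a_5 = 5, a_6 = 33, a_7 = 31, a_8 = 3, a_9 = 32, a_{10} = 24, a_{11} = 19, a_{12} = 27, a_{13} = 2.
The sequence repeats with period 12.
(240 - 0) mod 12 = 0, so a_{240} = a_0 = 27.

27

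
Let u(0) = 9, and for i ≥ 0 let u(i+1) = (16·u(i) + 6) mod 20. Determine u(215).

Computing terms: u(0) = 9, u(1) = 10, u(2) = 6, u(3) = 2, u(4) = 18, u(5) = 14, u(6) = 10.
Since u(6) = u(1) = 10, the sequence is eventually periodic: after a pre-period of length 1 it cycles with period 5.
For i ≥ 1, u(i) depends only on (i - 1) mod 5. (215 - 1) mod 5 = 4, so u(215) = u(5) = 14.

14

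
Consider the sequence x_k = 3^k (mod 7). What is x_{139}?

3

Listing terms: x_0 = 1, x_1 = 3, x_2 = 2, x_3 = 6, x_4 = 4, x_5 = 5, x_6 = 1.
Since x_6 = x_0 = 1, the sequence is periodic with period 6.
So x_{139} = x_{0 + ((139-0) mod 6)} = x_1 = 3.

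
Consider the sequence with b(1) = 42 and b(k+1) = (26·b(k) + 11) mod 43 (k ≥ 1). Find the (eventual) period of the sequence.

Listing terms: b(1) = 42; b(2) = 28; b(3) = 8; b(4) = 4; b(5) = 29; b(6) = 34; b(7) = 35; b(8) = 18; b(9) = 6; b(10) = 38; b(11) = 10; b(12) = 13; b(13) = 5; b(14) = 12; b(15) = 22; b(16) = 24; b(17) = 33; b(18) = 9; b(19) = 30; b(20) = 17; b(21) = 23; b(22) = 7; b(23) = 21; b(24) = 41; b(25) = 2; b(26) = 20; b(27) = 15; b(28) = 14; b(29) = 31; b(30) = 0; b(31) = 11; b(32) = 39; b(33) = 36; b(34) = 1; b(35) = 37; b(36) = 27; b(37) = 25; b(38) = 16; b(39) = 40; b(40) = 19; b(41) = 32; b(42) = 26; b(43) = 42.
The sequence repeats with period 42.

42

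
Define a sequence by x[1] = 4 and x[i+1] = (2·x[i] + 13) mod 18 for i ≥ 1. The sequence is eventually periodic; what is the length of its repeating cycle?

We have x[1] = 4,  x[2] = 3,  x[3] = 1,  x[4] = 15,  x[5] = 7,  x[6] = 9,  x[7] = 13,  x[8] = 3.
Since x[8] = x[2] = 3, the sequence is eventually periodic: after a pre-period of length 1 it cycles with period 6.

6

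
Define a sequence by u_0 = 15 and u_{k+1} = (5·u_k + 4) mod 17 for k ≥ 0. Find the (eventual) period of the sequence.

16

Listing terms: u_0 = 15; u_1 = 11; u_2 = 8; u_3 = 10; u_4 = 3; u_5 = 2; u_6 = 14; u_7 = 6; u_8 = 0; u_9 = 4; u_{10} = 7; u_{11} = 5; u_{12} = 12; u_{13} = 13; u_{14} = 1; u_{15} = 9; u_{16} = 15.
The sequence repeats with period 16.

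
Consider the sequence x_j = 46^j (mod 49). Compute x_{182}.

Computing terms: x_1 = 46, x_2 = 9, x_3 = 22, x_4 = 32, x_5 = 2, x_6 = 43, x_7 = 18, x_8 = 44, x_9 = 15, x_{10} = 4, x_{11} = 37, x_{12} = 36, x_{13} = 39, x_{14} = 30, x_{15} = 8, x_{16} = 25, x_{17} = 23, x_{18} = 29, x_{19} = 11, x_{20} = 16, x_{21} = 1, x_{22} = 46.
Since x_{22} = x_1 = 46, the sequence is periodic with period 21.
So x_{182} = x_{1 + ((182-1) mod 21)} = x_{14} = 30.

30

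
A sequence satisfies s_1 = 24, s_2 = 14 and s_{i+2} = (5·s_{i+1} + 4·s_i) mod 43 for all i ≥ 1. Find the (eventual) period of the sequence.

s_1 = 24, s_2 = 14, s_3 = 37, s_4 = 26, s_5 = 20, s_6 = 32, s_7 = 25, s_8 = 38, s_9 = 32, s_{10} = 11, s_{11} = 11, s_{12} = 13, s_{13} = 23, s_{14} = 38, s_{15} = 24, s_{16} = 14.
Since (s_{15}, s_{16}) = (s_1, s_2) = (24, 14) (two consecutive terms determine the rest), the sequence is periodic with period 14.

14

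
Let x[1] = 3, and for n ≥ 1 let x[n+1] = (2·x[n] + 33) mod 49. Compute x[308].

x[1] = 3; x[2] = 39; x[3] = 13; x[4] = 10; x[5] = 4; x[6] = 41; x[7] = 17; x[8] = 18; x[9] = 20; x[10] = 24; x[11] = 32; x[12] = 48; x[13] = 31; x[14] = 46; x[15] = 27; x[16] = 38; x[17] = 11; x[18] = 6; x[19] = 45; x[20] = 25; x[21] = 34; x[22] = 3.
Since x[22] = x[1] = 3, the sequence is periodic with period 21.
So x[308] = x[1 + ((308-1) mod 21)] = x[14] = 46.

46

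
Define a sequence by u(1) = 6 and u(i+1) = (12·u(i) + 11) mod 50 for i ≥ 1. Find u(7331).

17

u(1) = 6,  u(2) = 33,  u(3) = 7,  u(4) = 45,  u(5) = 1,  u(6) = 23,  u(7) = 37,  u(8) = 5,  u(9) = 21,  u(10) = 13,  u(11) = 17,  u(12) = 15,  u(13) = 41,  u(14) = 3,  u(15) = 47,  u(16) = 25,  u(17) = 11,  u(18) = 43,  u(19) = 27,  u(20) = 35,  u(21) = 31,  u(22) = 33.
Since u(22) = u(2) = 33, the sequence is eventually periodic: after a pre-period of length 1 it cycles with period 20.
For i ≥ 2, u(i) depends only on (i - 2) mod 20. (7331 - 2) mod 20 = 9, so u(7331) = u(11) = 17.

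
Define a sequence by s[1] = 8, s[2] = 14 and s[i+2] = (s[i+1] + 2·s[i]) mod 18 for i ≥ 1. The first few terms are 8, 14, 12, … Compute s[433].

Listing terms: s[1] = 8, s[2] = 14, s[3] = 12, s[4] = 4, s[5] = 10, s[6] = 0, s[7] = 2, s[8] = 2, s[9] = 6, s[10] = 10, s[11] = 4, s[12] = 6, s[13] = 14, s[14] = 8, s[15] = 0, s[16] = 16, s[17] = 16, s[18] = 12, s[19] = 8, s[20] = 14.
Since (s[19], s[20]) = (s[1], s[2]) = (8, 14) (two consecutive terms determine the rest), the sequence is periodic with period 18.
So s[433] = s[1 + ((433-1) mod 18)] = s[1] = 8.

8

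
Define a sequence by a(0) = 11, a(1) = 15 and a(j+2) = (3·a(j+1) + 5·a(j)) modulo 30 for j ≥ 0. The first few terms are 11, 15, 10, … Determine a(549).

a(0) = 11; a(1) = 15; a(2) = 10; a(3) = 15; a(4) = 5; a(5) = 0; a(6) = 25; a(7) = 15; a(8) = 20; a(9) = 15; a(10) = 25; a(11) = 0; a(12) = 5; a(13) = 15; a(14) = 10.
Since (a(13), a(14)) = (a(1), a(2)) = (15, 10) (two consecutive terms determine the rest), the sequence is eventually periodic: after a pre-period of length 1 it cycles with period 12.
For j ≥ 1, a(j) depends only on (j - 1) mod 12. (549 - 1) mod 12 = 8, so a(549) = a(9) = 15.

15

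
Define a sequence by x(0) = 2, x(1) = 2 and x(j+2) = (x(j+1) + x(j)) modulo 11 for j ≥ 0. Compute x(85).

Computing terms: x(0) = 2, x(1) = 2, x(2) = 4, x(3) = 6, x(4) = 10, x(5) = 5, x(6) = 4, x(7) = 9, x(8) = 2, x(9) = 0, x(10) = 2, x(11) = 2.
Since (x(10), x(11)) = (x(0), x(1)) = (2, 2) (two consecutive terms determine the rest), the sequence is periodic with period 10.
So x(85) = x(0 + ((85-0) mod 10)) = x(5) = 5.

5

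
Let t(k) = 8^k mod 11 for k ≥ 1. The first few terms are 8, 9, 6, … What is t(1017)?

2

We have t(1) = 8, t(2) = 9, t(3) = 6, t(4) = 4, t(5) = 10, t(6) = 3, t(7) = 2, t(8) = 5, t(9) = 7, t(10) = 1, t(11) = 8.
The sequence repeats with period 10.
So t(1017) = t(1 + ((1017-1) mod 10)) = t(7) = 2.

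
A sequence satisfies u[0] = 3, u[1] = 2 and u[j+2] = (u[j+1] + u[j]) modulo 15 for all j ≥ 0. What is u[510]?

Listing terms: u[0] = 3; u[1] = 2; u[2] = 5; u[3] = 7; u[4] = 12; u[5] = 4; u[6] = 1; u[7] = 5; u[8] = 6; u[9] = 11; u[10] = 2; u[11] = 13; u[12] = 0; u[13] = 13; u[14] = 13; u[15] = 11; u[16] = 9; u[17] = 5; u[18] = 14; u[19] = 4; u[20] = 3; u[21] = 7; u[22] = 10; u[23] = 2; u[24] = 12; u[25] = 14; u[26] = 11; u[27] = 10; u[28] = 6; u[29] = 1; u[30] = 7; u[31] = 8; u[32] = 0; u[33] = 8; u[34] = 8; u[35] = 1; u[36] = 9; u[37] = 10; u[38] = 4; u[39] = 14; u[40] = 3; u[41] = 2.
Since (u[40], u[41]) = (u[0], u[1]) = (3, 2) (two consecutive terms determine the rest), the sequence is periodic with period 40.
(510 - 0) mod 40 = 30, so u[510] = u[30] = 7.

7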